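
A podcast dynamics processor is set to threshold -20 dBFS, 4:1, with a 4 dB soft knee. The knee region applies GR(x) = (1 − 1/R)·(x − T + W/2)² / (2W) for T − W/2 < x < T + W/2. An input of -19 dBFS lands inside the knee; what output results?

x − T + W/2 = -19 − (-20) + 2 = 3.
GR = (1 − 1/4) × 3² / 8 = 0.75 × 9 / 8 = 0.84375 dB.
Output = -19 − 0.84375 = -19.84375 dBFS.

-19.84375 dBFS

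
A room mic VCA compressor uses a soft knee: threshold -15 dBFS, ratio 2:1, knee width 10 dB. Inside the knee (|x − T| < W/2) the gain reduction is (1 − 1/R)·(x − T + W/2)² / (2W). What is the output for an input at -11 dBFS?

x − T + W/2 = -11 − (-15) + 5 = 9.
GR = (1 − 1/2) × 9² / 20 = 0.5 × 81 / 20 = 2.025 dB.
Output = -11 − 2.025 = -13.025 dBFS.

-13.025 dBFS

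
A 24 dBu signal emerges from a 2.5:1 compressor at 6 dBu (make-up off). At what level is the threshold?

Let T be the threshold. Output overshoot = (input overshoot)/R, so 6 − T = (24 − T)/2.5.
2.5·(6 − T) = 24 − T → 1.5·T = 15 − 24 = -9.
T = -9/1.5 = -6 dBu.

-6 dBu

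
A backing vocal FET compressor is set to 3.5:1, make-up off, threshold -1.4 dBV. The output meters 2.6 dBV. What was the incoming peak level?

12.6 dBV

That's 4 dB above the -1.4 dBV threshold.
Undo the ratio: input overshoot = 4 × 3.5 = 14 dB, giving input = 12.6 dBV.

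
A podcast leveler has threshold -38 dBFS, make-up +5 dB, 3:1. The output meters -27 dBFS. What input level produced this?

Before make-up, the level was -27 − 5 = -32 dBFS.
Post-compression overshoot = -32 − (-38) = 6 dB.
Input overshoot = R × output overshoot = 18 dB → input = -38 + 18 = -20 dBFS.

-20 dBFS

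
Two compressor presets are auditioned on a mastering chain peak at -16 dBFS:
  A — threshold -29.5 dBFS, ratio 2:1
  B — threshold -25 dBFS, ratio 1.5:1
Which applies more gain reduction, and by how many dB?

A: GR = 13.5 − 13.5/2 = 6.75 dB.
B: GR = 9 − 9/1.5 = 3 dB.
A reduces 3.75 dB more.

A, by 3.75 dB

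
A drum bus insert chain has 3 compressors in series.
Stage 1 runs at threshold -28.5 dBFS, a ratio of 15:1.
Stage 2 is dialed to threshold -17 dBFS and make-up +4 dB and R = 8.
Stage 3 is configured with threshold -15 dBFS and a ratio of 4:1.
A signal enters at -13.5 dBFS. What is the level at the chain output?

-23.5 dBFS

Stage 1: overshoot 15 dB → 15/15 = 1 dB → -27.5 dBFS.
Stage 2: -27.5 dBFS ≤ -17 dBFS, so stage 2 doesn't engage; make-up brings it to -23.5 dBFS.
Stage 3: -23.5 dBFS ≤ -15 dBFS, so stage 3 doesn't engage; output -23.5 dBFS.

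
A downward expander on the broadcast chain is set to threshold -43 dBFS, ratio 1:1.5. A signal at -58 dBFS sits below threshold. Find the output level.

-65.5 dBFS

The input is 15 dB below the -43 dBFS threshold.
A 1:1.5 expander multiplies undershoot by 1.5: 15 × 1.5 = 22.5 dB below threshold.
Output = -43 − 22.5 = -65.5 dBFS.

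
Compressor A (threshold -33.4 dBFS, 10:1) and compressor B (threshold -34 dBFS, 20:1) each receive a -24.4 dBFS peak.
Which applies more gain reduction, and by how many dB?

B, by 1.02 dB

A: 9 dB over, compressed to 0.9 dB over, so 8.1 dB of GR.
B: 9.6 dB over, compressed to 0.48 dB over, so 9.12 dB of GR.
Difference: 1.02 dB in favour of B.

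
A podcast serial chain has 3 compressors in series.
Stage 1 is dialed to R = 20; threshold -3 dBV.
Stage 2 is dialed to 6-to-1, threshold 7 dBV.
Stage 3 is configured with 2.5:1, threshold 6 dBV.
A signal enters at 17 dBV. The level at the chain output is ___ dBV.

Stage 1: overshoot 20 dB → 20/20 = 1 dB → -2 dBV.
Stage 2: -2 dBV is at or below the 7 dBV threshold — no compression; output -2 dBV.
Stage 3: below threshold (-2 ≤ 6); passes unchanged; output -2 dBV.

-2 dBV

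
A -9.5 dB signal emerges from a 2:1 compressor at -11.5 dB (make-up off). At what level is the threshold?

-13.5 dB

Let T be the threshold. Output overshoot = (input overshoot)/R, so -11.5 − T = (-9.5 − T)/2.
2·(-11.5 − T) = -9.5 − T → 1·T = -23 − (-9.5) = -13.5.
T = -13.5/1 = -13.5 dB.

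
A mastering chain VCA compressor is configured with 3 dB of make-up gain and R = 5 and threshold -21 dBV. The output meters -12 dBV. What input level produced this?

9 dBV

Stripping the +3 dB make-up gives -15 dBV at the gain stage.
That's 6 dB above the -21 dBV threshold.
Before 5:1 compression the overshoot was 6 × 5 = 30 dB, so input = -21 + 30 = 9 dBV.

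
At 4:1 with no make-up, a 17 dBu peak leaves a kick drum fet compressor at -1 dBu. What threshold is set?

-7 dBu

Input is 24 dB above T (since output overshoot × R = input overshoot: (-1 − T)·4 = 17 − T gives T = -7 dBu).
Check: -7 + (17 − (-7))/4 = -7 + 6 = -1 dBu. ✓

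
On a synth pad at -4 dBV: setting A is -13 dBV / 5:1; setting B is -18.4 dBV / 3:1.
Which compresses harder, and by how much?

A: overshoot 9 dB → output overshoot 1.8 dB → GR 7.2 dB.
B: overshoot 14.4 dB → output overshoot 4.8 dB → GR 9.6 dB.
Difference: 2.4 dB in favour of B.

B, by 2.4 dB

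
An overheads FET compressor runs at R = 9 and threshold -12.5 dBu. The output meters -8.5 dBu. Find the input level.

The compressed level sits -8.5 − (-12.5) = 4 dB over threshold.
Input overshoot = R × output overshoot = 36 dB → input = -12.5 + 36 = 23.5 dBu.

23.5 dBu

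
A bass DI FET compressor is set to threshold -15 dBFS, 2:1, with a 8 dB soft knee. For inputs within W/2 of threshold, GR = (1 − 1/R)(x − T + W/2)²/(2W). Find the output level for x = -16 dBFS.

-16.28125 dBFS

x − T + W/2 = -16 − (-15) + 4 = 3.
GR = (1 − 1/2) × 3² / 16 = 0.5 × 9 / 16 = 0.28125 dB.
Output = -16 − 0.28125 = -16.28125 dBFS.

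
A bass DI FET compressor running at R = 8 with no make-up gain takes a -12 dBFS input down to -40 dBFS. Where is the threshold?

-44 dBFS

Let T be the threshold. Output overshoot = (input overshoot)/R, so -40 − T = (-12 − T)/8.
8·(-40 − T) = -12 − T → 7·T = -320 − (-12) = -308.
T = -308/7 = -44 dBFS.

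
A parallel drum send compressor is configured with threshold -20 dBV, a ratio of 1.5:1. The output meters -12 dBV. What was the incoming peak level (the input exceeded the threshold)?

That's 8 dB above the -20 dBV threshold.
Input overshoot = R × output overshoot = 12 dB → input = -20 + 12 = -8 dBV.

-8 dBV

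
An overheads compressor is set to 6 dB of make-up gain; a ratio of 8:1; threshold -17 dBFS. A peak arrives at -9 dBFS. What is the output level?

-10 dBFS

Overshoot: -9 − (-17) = 8 dB.
The 8 dB excess becomes 1 dB after 8:1 reduction.
So the level is -17 + 1 = -16 dBFS; make-up adds 6 dB, giving -10 dBFS.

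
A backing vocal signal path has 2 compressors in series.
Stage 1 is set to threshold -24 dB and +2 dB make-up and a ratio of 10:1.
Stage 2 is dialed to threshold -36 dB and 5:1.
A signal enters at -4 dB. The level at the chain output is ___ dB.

Stage 1: overshoot 20 dB → 20/10 = 2 dB → -22 dB; +2 dB make-up → -20 dB.
Stage 2: -20 dB is 16 dB over -36 dB; at 5:1 that becomes 3.2 dB over, giving -32.8 dB.

-32.8 dB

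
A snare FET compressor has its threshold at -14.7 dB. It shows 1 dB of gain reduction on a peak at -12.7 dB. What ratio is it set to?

2:1

Input overshoot = -12.7 − (-14.7) = 2 dB.
Output overshoot = 2 − 1 = 1 dB.
Ratio = input overshoot / output overshoot = 2 / 1 = 2.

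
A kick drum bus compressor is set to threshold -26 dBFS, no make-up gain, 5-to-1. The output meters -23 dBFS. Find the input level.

-11 dBFS

That's 3 dB above the -26 dBFS threshold.
Before 5:1 compression the overshoot was 3 × 5 = 15 dB, so input = -26 + 15 = -11 dBFS.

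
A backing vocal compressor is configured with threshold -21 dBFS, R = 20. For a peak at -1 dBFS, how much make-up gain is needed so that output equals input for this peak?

Overshoot 20 dB → 20/20 = 1 dB after compression, so the compressed level is -21 + 1 = -20 dBFS.
Make-up = target − compressed = -1 − (-20) = 19 dB.

19 dB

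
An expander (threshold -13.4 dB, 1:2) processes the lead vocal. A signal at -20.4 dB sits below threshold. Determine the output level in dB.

-27.4 dB

Below threshold, a 1:2 expander applies gain = (2−1)×(T − x) of attenuation.
(2−1) × 7 = 7 dB, so output = -20.4 − 7 = -27.4 dB.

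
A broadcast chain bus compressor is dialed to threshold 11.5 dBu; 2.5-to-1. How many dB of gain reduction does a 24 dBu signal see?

24 dBu exceeds the threshold by 12.5 dB.
After 2.5:1 compression the overshoot becomes 12.5/2.5 = 5 dB.
So the signal is attenuated by 12.5 − 5 = 7.5 dB.

7.5 dB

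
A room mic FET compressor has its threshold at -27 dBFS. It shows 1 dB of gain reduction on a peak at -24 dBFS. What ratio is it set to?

1.5:1

Input overshoot = -24 − (-27) = 3 dB.
Output overshoot = 3 − 1 = 2 dB.
Ratio = input overshoot / output overshoot = 3 / 2 = 1.5.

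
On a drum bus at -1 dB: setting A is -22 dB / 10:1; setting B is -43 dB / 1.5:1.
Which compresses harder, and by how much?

A: overshoot 21 dB → output overshoot 2.1 dB → GR 18.9 dB.
B: overshoot 42 dB → output overshoot 28 dB → GR 14 dB.
A applies 4.9 dB more gain reduction.

A, by 4.9 dB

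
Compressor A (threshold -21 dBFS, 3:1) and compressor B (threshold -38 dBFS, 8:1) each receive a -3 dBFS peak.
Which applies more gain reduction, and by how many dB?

A: 18 dB over, compressed to 6 dB over, so 12 dB of GR.
B: 35 dB over, compressed to 4.375 dB over, so 30.625 dB of GR.
B applies 18.625 dB more gain reduction.

B, by 18.625 dB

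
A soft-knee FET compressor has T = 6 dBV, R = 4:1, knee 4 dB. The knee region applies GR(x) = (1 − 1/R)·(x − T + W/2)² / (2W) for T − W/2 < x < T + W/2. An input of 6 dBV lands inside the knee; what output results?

5.625 dBV

x − T + W/2 = 6 − 6 + 2 = 2.
GR = (1 − 1/4) × 2² / 8 = 0.75 × 4 / 8 = 0.375 dB.
Output = 6 − 0.375 = 5.625 dBV.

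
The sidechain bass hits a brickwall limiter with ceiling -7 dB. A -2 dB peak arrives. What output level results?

The limiter clamps the peak to its -7 dB ceiling.

-7 dB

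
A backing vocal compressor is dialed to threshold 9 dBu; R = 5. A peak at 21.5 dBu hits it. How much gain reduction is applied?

10 dB

21.5 dBu exceeds the threshold by 12.5 dB.
After 5:1 compression the overshoot becomes 12.5/5 = 2.5 dB.
GR = overshoot in − overshoot out = 12.5 − 2.5 = 10 dB.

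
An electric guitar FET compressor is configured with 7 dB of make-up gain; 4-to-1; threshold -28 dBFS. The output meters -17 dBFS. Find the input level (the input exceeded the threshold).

Stripping the +7 dB make-up gives -24 dBFS at the gain stage.
Post-compression overshoot = -24 − (-28) = 4 dB.
Input overshoot = R × output overshoot = 16 dB → input = -28 + 16 = -12 dBFS.

-12 dBFS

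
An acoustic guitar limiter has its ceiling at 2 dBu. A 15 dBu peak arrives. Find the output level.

The limiter clamps the peak to its 2 dBu ceiling.

2 dBu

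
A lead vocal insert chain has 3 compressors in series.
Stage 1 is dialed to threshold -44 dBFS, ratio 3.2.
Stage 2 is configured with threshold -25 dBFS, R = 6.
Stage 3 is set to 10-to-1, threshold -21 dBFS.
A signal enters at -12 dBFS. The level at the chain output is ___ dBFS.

Stage 1: -12 dBFS is 32 dB over -44 dBFS; at 3.2:1 that becomes 10 dB over, giving -34 dBFS.
Stage 2: -34 dBFS ≤ -25 dBFS, so stage 2 doesn't engage; output -34 dBFS.
Stage 3: below threshold (-34 ≤ -21); passes unchanged; output -34 dBFS.

-34 dBFS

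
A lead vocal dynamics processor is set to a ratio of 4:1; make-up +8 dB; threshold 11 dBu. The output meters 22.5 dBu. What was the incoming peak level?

Stripping the +8 dB make-up gives 14.5 dBu at the gain stage.
Post-compression overshoot = 14.5 − 11 = 3.5 dB.
Before 4:1 compression the overshoot was 3.5 × 4 = 14 dB, so input = 11 + 14 = 25 dBu.

25 dBu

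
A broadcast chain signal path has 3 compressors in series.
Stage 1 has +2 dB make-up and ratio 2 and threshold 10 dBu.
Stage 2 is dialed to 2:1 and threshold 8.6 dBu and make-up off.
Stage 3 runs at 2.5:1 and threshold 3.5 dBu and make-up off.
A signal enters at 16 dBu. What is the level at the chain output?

Stage 1: 16 dBu is 6 dB over 10 dBu; at 2:1 that becomes 3 dB over, giving 13 dBu; +2 dB make-up → 15 dBu.
Stage 2: overshoot 6.4 dB → 6.4/2 = 3.2 dB → 11.8 dBu.
Stage 3: overshoot 8.3 dB → 8.3/2.5 = 3.32 dB → 6.82 dBu.

6.82 dBu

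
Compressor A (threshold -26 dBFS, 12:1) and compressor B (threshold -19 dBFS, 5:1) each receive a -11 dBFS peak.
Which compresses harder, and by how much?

A: 15 dB over, compressed to 1.25 dB over, so 13.75 dB of GR.
B: 8 dB over, compressed to 1.6 dB over, so 6.4 dB of GR.
A reduces 7.35 dB more.

A, by 7.35 dB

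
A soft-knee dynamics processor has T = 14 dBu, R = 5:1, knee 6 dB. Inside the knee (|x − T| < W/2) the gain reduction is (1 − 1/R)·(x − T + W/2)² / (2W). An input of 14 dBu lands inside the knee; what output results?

x − T + W/2 = 14 − 14 + 3 = 3.
GR = (1 − 1/5) × 3² / 12 = 0.8 × 9 / 12 = 0.6 dB.
Output = 14 − 0.6 = 13.4 dBu.

13.4 dBu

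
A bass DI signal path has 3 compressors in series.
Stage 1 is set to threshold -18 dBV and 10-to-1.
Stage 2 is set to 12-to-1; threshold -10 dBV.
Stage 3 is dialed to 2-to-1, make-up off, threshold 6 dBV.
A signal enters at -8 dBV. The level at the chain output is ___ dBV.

Stage 1: -8 dBV is 10 dB over -18 dBV; at 10:1 that becomes 1 dB over, giving -17 dBV.
Stage 2: -17 dBV ≤ -10 dBV, so stage 2 doesn't engage; output -17 dBV.
Stage 3: -17 dBV is at or below the 6 dBV threshold — no compression; output -17 dBV.

-17 dBV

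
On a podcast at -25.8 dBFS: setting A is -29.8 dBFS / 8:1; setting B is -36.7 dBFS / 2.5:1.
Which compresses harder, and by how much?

A: overshoot 4 dB → output overshoot 0.5 dB → GR 3.5 dB.
B: overshoot 10.9 dB → output overshoot 4.36 dB → GR 6.54 dB.
Difference: 3.04 dB in favour of B.

B, by 3.04 dB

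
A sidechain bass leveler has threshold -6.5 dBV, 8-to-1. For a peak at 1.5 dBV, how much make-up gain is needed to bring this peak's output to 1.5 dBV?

Overshoot 8 dB → 8/8 = 1 dB after compression, so the compressed level is -6.5 + 1 = -5.5 dBV.
Make-up = target − compressed = 1.5 − (-5.5) = 7 dB.

7 dB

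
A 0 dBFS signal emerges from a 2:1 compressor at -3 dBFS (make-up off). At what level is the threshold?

-6 dBFS

Let T be the threshold. Output overshoot = (input overshoot)/R, so -3 − T = (0 − T)/2.
2·(-3 − T) = 0 − T → 1·T = -6 − 0 = -6.
T = -6/1 = -6 dBFS.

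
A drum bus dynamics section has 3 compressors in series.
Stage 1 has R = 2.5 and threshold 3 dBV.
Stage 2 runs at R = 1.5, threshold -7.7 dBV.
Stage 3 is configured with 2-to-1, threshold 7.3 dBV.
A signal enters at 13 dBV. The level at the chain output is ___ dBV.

Stage 1: 10 dB above 3 dBV, reduced 2.5:1 to 4 dB above → 7 dBV.
Stage 2: 7 dBV is 14.7 dB over -7.7 dBV; at 1.5:1 that becomes 9.8 dB over, giving 2.1 dBV.
Stage 3: below threshold (2.1 ≤ 7.3); passes unchanged; output 2.1 dBV.

2.1 dBV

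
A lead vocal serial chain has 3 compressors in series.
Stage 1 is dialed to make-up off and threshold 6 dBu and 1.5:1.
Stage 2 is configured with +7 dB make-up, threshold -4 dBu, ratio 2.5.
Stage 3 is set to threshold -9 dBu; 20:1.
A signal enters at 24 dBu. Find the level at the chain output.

Stage 1: 18 dB above 6 dBu, reduced 1.5:1 to 12 dB above → 18 dBu.
Stage 2: 18 dBu is 22 dB over -4 dBu; at 2.5:1 that becomes 8.8 dB over, giving 4.8 dBu; +7 dB make-up → 11.8 dBu.
Stage 3: 20.8 dB above -9 dBu, reduced 20:1 to 1.04 dB above → -7.96 dBu.

-7.96 dBu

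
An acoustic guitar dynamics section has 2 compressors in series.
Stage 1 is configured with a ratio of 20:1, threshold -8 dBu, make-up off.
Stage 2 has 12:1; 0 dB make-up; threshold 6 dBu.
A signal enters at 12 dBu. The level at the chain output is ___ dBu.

-7 dBu

Stage 1: 20 dB above -8 dBu, reduced 20:1 to 1 dB above → -7 dBu.
Stage 2: -7 dBu is at or below the 6 dBu threshold — no compression; output -7 dBu.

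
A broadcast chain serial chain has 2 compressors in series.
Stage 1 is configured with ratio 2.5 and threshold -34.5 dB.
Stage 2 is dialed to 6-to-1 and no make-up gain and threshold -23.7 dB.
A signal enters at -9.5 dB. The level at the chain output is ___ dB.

-24.5 dB

Stage 1: -9.5 dB is 25 dB over -34.5 dB; at 2.5:1 that becomes 10 dB over, giving -24.5 dB.
Stage 2: -24.5 dB is at or below the -23.7 dB threshold — no compression; output -24.5 dB.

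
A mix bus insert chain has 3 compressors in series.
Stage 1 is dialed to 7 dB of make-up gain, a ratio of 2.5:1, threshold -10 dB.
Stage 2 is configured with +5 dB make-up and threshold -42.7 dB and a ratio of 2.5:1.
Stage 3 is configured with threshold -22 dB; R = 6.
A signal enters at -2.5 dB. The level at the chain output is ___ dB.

-21.77 dB

Stage 1: overshoot 7.5 dB → 7.5/2.5 = 3 dB → -7 dB; +7 dB make-up → 0 dB.
Stage 2: 0 dB is 42.7 dB over -42.7 dB; at 2.5:1 that becomes 17.08 dB over, giving -25.62 dB; +5 dB make-up → -20.62 dB.
Stage 3: -20.62 dB is 1.38 dB over -22 dB; at 6:1 that becomes 0.23 dB over, giving -21.77 dB.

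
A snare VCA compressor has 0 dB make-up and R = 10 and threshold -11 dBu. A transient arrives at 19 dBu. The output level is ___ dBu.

The input is 30 dB above the -11 dBu threshold.
The 30 dB excess becomes 3 dB after 10:1 reduction.
So the level is -11 + 3 = -8 dBu.

-8 dBu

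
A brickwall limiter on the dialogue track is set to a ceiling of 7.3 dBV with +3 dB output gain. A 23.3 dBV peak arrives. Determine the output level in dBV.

At ∞:1, everything above 7.3 dBV is held at the ceiling.
Output gain then adds 3 dB: 7.3 + 3 = 10.3 dBV.

10.3 dBV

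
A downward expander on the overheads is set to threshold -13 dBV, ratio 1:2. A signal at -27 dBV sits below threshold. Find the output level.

-41 dBV

The input is 14 dB below the -13 dBV threshold.
A 1:2 expander multiplies undershoot by 2: 14 × 2 = 28 dB below threshold.
Output = -13 − 28 = -41 dBV.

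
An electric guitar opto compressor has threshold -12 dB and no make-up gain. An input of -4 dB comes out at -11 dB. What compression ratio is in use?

Input overshoot = -4 − (-12) = 8 dB; output overshoot = -11 − (-12) = 1 dB.
Ratio = 8 / 1 = 8.

8:1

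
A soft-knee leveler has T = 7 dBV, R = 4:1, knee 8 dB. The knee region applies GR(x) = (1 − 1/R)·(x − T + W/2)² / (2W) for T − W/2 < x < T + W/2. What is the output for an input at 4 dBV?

3.953125 dBV

x − T + W/2 = 4 − 7 + 4 = 1.
GR = (1 − 1/4) × 1² / 16 = 0.75 × 1 / 16 = 0.046875 dB.
Output = 4 − 0.046875 = 3.953125 dBV.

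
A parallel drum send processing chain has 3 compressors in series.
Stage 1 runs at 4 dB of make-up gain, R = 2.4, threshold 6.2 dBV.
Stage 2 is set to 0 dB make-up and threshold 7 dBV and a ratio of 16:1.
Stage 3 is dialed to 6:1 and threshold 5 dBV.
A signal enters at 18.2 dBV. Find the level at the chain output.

5.41875 dBV

Stage 1: 12 dB above 6.2 dBV, reduced 2.4:1 to 5 dB above → 11.2 dBV; +4 dB make-up → 15.2 dBV.
Stage 2: 8.2 dB above 7 dBV, reduced 16:1 to 0.5125 dB above → 7.5125 dBV.
Stage 3: 7.5125 dBV is 2.5125 dB over 5 dBV; at 6:1 that becomes 0.41875 dB over, giving 5.41875 dBV.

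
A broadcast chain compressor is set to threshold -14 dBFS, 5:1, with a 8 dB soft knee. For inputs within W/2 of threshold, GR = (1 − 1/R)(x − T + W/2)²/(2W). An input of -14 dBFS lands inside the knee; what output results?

-14.8 dBFS

x − T + W/2 = -14 − (-14) + 4 = 4.
GR = (1 − 1/5) × 4² / 16 = 0.8 × 16 / 16 = 0.8 dB.
Output = -14 − 0.8 = -14.8 dBFS.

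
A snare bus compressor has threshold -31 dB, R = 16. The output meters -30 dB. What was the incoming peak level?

-15 dB

That's 1 dB above the -31 dB threshold.
Undo the ratio: input overshoot = 1 × 16 = 16 dB, giving input = -15 dB.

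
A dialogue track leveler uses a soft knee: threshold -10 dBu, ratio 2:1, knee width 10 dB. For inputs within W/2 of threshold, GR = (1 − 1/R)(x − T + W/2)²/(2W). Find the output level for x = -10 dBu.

x − T + W/2 = -10 − (-10) + 5 = 5.
GR = (1 − 1/2) × 5² / 20 = 0.5 × 25 / 20 = 0.625 dB.
Output = -10 − 0.625 = -10.625 dBu.

-10.625 dBu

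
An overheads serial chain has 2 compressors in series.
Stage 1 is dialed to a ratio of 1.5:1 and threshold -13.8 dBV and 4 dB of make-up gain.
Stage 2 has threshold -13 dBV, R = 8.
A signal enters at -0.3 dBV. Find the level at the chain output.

Stage 1: 13.5 dB above -13.8 dBV, reduced 1.5:1 to 9 dB above → -4.8 dBV; +4 dB make-up → -0.8 dBV.
Stage 2: -0.8 dBV is 12.2 dB over -13 dBV; at 8:1 that becomes 1.525 dB over, giving -11.475 dBV.

-11.475 dBV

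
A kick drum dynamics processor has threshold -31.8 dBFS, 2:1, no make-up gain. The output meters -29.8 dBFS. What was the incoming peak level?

Post-compression overshoot = -29.8 − (-31.8) = 2 dB.
Before 2:1 compression the overshoot was 2 × 2 = 4 dB, so input = -31.8 + 4 = -27.8 dBFS.

-27.8 dBFS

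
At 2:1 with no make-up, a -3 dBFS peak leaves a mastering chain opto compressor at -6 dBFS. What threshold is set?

-9 dBFS

Gain reduction = -3 − (-6) = 3 dB; output overshoot = GR / (R − 1) = 3 / 1 = 3 dB.
Threshold = output − output overshoot = -6 − 3 = -9 dBFS.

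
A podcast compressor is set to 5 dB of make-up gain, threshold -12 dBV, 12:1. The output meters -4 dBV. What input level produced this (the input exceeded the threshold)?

Stripping the +5 dB make-up gives -9 dBV at the gain stage.
That's 3 dB above the -12 dBV threshold.
Input overshoot = R × output overshoot = 36 dB → input = -12 + 36 = 24 dBV.

24 dBV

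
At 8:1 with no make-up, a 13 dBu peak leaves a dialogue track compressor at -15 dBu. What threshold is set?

-19 dBu

Input is 32 dB above T (since output overshoot × R = input overshoot: (-15 − T)·8 = 13 − T gives T = -19 dBu).
Check: -19 + (13 − (-19))/8 = -19 + 4 = -15 dBu. ✓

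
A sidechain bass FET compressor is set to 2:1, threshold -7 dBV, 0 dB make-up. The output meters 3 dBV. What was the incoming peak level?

Post-compression overshoot = 3 − (-7) = 10 dB.
Before 2:1 compression the overshoot was 10 × 2 = 20 dB, so input = -7 + 20 = 13 dBV.

13 dBV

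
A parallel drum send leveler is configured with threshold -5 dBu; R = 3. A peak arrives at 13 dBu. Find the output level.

1 dBu

The input is 18 dB above the -5 dBu threshold.
3:1 compression reduces that to 18/3 = 6 dB over.
That puts the output at 1 dBu.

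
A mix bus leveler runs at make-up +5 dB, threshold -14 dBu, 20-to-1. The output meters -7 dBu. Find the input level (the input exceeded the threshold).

Stripping the +5 dB make-up gives -12 dBu at the gain stage.
Post-compression overshoot = -12 − (-14) = 2 dB.
Input overshoot = R × output overshoot = 40 dB → input = -14 + 40 = 26 dBu.

26 dBu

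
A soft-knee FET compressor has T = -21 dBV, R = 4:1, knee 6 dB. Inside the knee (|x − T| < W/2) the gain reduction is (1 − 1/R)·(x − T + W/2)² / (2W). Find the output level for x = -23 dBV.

x − T + W/2 = -23 − (-21) + 3 = 1.
GR = (1 − 1/4) × 1² / 12 = 0.75 × 1 / 12 = 0.0625 dB.
Output = -23 − 0.0625 = -23.0625 dBV.

-23.0625 dBV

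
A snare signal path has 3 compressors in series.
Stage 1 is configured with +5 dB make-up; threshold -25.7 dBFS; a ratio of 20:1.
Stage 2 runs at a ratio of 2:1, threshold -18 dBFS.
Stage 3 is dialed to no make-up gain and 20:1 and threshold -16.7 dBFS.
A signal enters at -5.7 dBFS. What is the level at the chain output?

-19.7 dBFS

Stage 1: 20 dB above -25.7 dBFS, reduced 20:1 to 1 dB above → -24.7 dBFS; +5 dB make-up → -19.7 dBFS.
Stage 2: -19.7 dBFS is at or below the -18 dBFS threshold — no compression; output -19.7 dBFS.
Stage 3: below threshold (-19.7 ≤ -16.7); passes unchanged; output -19.7 dBFS.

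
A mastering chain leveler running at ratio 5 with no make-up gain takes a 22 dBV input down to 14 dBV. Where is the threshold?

12 dBV

Input is 10 dB above T (since output overshoot × R = input overshoot: (14 − T)·5 = 22 − T gives T = 12 dBV).
Check: 12 + (22 − 12)/5 = 12 + 2 = 14 dBV. ✓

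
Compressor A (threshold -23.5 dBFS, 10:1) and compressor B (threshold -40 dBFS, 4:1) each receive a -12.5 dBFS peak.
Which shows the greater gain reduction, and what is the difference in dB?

A: overshoot 11 dB → output overshoot 1.1 dB → GR 9.9 dB.
B: overshoot 27.5 dB → output overshoot 6.875 dB → GR 20.625 dB.
Difference: 10.725 dB in favour of B.

B, by 10.725 dB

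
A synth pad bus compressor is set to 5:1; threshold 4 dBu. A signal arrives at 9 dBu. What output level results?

5 dBu

Overshoot: 9 − 4 = 5 dB.
At 5:1 the overshoot is divided by 5, leaving 1 dB above threshold.
Output = 4 + 1 = 5 dBu.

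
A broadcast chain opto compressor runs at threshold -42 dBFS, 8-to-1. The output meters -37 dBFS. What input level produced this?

-2 dBFS

The compressed level sits -37 − (-42) = 5 dB over threshold.
Before 8:1 compression the overshoot was 5 × 8 = 40 dB, so input = -42 + 40 = -2 dBFS.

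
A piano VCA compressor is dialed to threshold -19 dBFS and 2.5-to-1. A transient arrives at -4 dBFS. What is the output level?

-13 dBFS

The input is 15 dB above the -19 dBFS threshold.
2.5:1 compression reduces that to 15/2.5 = 6 dB over.
Output = -19 + 6 = -13 dBFS.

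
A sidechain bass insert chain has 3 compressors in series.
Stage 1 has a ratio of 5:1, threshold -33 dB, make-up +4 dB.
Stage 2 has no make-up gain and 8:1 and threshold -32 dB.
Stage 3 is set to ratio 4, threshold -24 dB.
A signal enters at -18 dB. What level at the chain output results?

-31.25 dB

Stage 1: -18 dB is 15 dB over -33 dB; at 5:1 that becomes 3 dB over, giving -30 dB; +4 dB make-up → -26 dB.
Stage 2: 6 dB above -32 dB, reduced 8:1 to 0.75 dB above → -31.25 dB.
Stage 3: below threshold (-31.25 ≤ -24); passes unchanged; output -31.25 dB.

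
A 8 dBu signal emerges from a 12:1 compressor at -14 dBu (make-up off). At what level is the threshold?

Gain reduction = 8 − (-14) = 22 dB; output overshoot = GR / (R − 1) = 22 / 11 = 2 dB.
Threshold = output − output overshoot = -14 − 2 = -16 dBu.

-16 dBu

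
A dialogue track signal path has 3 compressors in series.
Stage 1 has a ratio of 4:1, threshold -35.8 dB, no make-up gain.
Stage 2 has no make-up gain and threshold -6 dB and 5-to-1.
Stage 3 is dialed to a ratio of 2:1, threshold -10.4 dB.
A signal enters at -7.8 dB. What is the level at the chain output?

-28.8 dB

Stage 1: -7.8 dB is 28 dB over -35.8 dB; at 4:1 that becomes 7 dB over, giving -28.8 dB.
Stage 2: below threshold (-28.8 ≤ -6); passes unchanged; output -28.8 dB.
Stage 3: -28.8 dB ≤ -10.4 dB, so stage 3 doesn't engage; output -28.8 dB.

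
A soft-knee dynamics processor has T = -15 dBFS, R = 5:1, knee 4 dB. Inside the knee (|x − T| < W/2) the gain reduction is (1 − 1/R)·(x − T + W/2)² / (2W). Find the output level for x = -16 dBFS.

-16.1 dBFS

x − T + W/2 = -16 − (-15) + 2 = 1.
GR = (1 − 1/5) × 1² / 8 = 0.8 × 1 / 8 = 0.1 dB.
Output = -16 − 0.1 = -16.1 dBFS.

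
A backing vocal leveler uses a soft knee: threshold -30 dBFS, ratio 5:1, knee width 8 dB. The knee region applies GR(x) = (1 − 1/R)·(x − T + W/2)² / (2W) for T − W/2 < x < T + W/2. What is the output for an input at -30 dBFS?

x − T + W/2 = -30 − (-30) + 4 = 4.
GR = (1 − 1/5) × 4² / 16 = 0.8 × 16 / 16 = 0.8 dB.
Output = -30 − 0.8 = -30.8 dBFS.

-30.8 dBFS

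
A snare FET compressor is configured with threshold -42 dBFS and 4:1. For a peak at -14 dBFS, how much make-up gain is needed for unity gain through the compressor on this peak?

The peak compresses to -42 + 28/4 = -35 dBFS.
To reach -14 dBFS requires -14 − (-35) = 21 dB of make-up.

21 dB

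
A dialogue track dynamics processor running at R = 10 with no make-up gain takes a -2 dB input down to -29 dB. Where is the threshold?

-32 dB

Gain reduction = -2 − (-29) = 27 dB; output overshoot = GR / (R − 1) = 27 / 9 = 3 dB.
Threshold = output − output overshoot = -29 − 3 = -32 dB.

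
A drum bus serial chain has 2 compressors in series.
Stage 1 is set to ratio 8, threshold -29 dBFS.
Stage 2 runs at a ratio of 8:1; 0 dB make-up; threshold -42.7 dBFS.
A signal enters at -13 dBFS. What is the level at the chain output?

-40.7375 dBFS

Stage 1: 16 dB above -29 dBFS, reduced 8:1 to 2 dB above → -27 dBFS.
Stage 2: 15.7 dB above -42.7 dBFS, reduced 8:1 to 1.9625 dB above → -40.7375 dBFS.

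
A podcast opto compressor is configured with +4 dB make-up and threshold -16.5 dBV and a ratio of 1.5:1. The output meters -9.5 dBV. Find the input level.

Stripping the +4 dB make-up gives -13.5 dBV at the gain stage.
Post-compression overshoot = -13.5 − (-16.5) = 3 dB.
Input overshoot = R × output overshoot = 4.5 dB → input = -16.5 + 4.5 = -12 dBV.

-12 dBV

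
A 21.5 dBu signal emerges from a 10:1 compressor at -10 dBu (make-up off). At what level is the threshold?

Let T be the threshold. Output overshoot = (input overshoot)/R, so -10 − T = (21.5 − T)/10.
10·(-10 − T) = 21.5 − T → 9·T = -100 − 21.5 = -121.5.
T = -121.5/9 = -13.5 dBu.

-13.5 dBu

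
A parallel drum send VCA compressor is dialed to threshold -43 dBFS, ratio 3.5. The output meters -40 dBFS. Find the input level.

That's 3 dB above the -43 dBFS threshold.
Input overshoot = R × output overshoot = 10.5 dB → input = -43 + 10.5 = -32.5 dBFS.

-32.5 dBFS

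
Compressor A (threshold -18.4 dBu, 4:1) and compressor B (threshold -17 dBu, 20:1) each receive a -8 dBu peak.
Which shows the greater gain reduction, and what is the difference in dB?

B, by 0.75 dB

A: GR = 10.4 − 10.4/4 = 7.8 dB.
B: GR = 9 − 9/20 = 8.55 dB.
B applies 0.75 dB more gain reduction.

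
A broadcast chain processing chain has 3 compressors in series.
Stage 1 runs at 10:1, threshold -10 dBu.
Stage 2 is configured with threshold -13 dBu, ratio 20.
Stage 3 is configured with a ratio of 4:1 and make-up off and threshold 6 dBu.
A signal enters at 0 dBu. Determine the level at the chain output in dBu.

-12.8 dBu

Stage 1: 10 dB above -10 dBu, reduced 10:1 to 1 dB above → -9 dBu.
Stage 2: -9 dBu is 4 dB over -13 dBu; at 20:1 that becomes 0.2 dB over, giving -12.8 dBu.
Stage 3: -12.8 dBu ≤ 6 dBu, so stage 3 doesn't engage; output -12.8 dBu.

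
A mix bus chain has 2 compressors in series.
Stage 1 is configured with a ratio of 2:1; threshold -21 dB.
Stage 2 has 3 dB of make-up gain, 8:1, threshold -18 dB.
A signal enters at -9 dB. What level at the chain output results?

-14.625 dB

Stage 1: overshoot 12 dB → 12/2 = 6 dB → -15 dB.
Stage 2: overshoot 3 dB → 3/8 = 0.375 dB → -17.625 dB; +3 dB make-up → -14.625 dB.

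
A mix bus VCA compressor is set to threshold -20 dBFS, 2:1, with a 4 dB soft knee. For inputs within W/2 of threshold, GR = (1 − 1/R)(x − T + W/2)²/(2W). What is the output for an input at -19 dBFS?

-19.5625 dBFS

x − T + W/2 = -19 − (-20) + 2 = 3.
GR = (1 − 1/2) × 3² / 8 = 0.5 × 9 / 8 = 0.5625 dB.
Output = -19 − 0.5625 = -19.5625 dBFS.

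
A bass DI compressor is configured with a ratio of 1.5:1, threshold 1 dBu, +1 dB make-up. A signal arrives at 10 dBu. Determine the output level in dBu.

8 dBu

Overshoot: 10 − 1 = 9 dB.
1.5:1 compression reduces that to 9/1.5 = 6 dB over.
That puts the output at 7 dBu; make-up adds 1 dB, giving 8 dBu.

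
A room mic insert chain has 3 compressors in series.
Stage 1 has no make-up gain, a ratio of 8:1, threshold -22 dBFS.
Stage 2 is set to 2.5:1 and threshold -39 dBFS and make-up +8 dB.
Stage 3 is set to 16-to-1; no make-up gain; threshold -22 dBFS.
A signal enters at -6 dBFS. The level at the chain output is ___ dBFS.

-23.4 dBFS

Stage 1: overshoot 16 dB → 16/8 = 2 dB → -20 dBFS.
Stage 2: 19 dB above -39 dBFS, reduced 2.5:1 to 7.6 dB above → -31.4 dBFS; +8 dB make-up → -23.4 dBFS.
Stage 3: below threshold (-23.4 ≤ -22); passes unchanged; output -23.4 dBFS.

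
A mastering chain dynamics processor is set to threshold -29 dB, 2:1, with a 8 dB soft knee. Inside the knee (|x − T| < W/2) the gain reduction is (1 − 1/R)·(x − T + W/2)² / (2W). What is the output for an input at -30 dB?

-30.28125 dB

x − T + W/2 = -30 − (-29) + 4 = 3.
GR = (1 − 1/2) × 3² / 16 = 0.5 × 9 / 16 = 0.28125 dB.
Output = -30 − 0.28125 = -30.28125 dB.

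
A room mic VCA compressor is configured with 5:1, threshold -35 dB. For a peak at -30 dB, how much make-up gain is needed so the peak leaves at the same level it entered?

The peak compresses to -35 + 5/5 = -34 dB.
To reach -30 dB requires -30 − (-34) = 4 dB of make-up.

4 dB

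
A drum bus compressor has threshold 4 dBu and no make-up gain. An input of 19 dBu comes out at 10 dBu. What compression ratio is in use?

2.5:1

Input overshoot = 19 − 4 = 15 dB; output overshoot = 10 − 4 = 6 dB.
Ratio = 15 / 6 = 2.5.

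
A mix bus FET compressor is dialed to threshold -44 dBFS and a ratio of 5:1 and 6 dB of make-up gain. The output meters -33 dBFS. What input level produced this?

-19 dBFS

Stripping the +6 dB make-up gives -39 dBFS at the gain stage.
The compressed level sits -39 − (-44) = 5 dB over threshold.
Before 5:1 compression the overshoot was 5 × 5 = 25 dB, so input = -44 + 25 = -19 dBFS.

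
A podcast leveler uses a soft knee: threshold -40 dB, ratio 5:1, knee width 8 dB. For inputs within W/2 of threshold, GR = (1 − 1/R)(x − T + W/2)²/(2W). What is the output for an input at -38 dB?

x − T + W/2 = -38 − (-40) + 4 = 6.
GR = (1 − 1/5) × 6² / 16 = 0.8 × 36 / 16 = 1.8 dB.
Output = -38 − 1.8 = -39.8 dB.

-39.8 dB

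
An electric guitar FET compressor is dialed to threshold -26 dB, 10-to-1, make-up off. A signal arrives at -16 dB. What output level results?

-25 dB

The input is 10 dB above the -26 dB threshold.
At 10:1 the overshoot is divided by 10, leaving 1 dB above threshold.
Output = -26 + 1 = -25 dB.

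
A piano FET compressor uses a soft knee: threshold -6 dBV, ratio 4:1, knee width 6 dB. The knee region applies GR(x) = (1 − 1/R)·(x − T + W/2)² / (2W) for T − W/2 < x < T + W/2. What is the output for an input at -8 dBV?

x − T + W/2 = -8 − (-6) + 3 = 1.
GR = (1 − 1/4) × 1² / 12 = 0.75 × 1 / 12 = 0.0625 dB.
Output = -8 − 0.0625 = -8.0625 dBV.

-8.0625 dBV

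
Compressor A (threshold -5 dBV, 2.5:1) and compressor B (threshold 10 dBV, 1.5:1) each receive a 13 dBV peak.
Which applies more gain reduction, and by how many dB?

A: 18 dB over, compressed to 7.2 dB over, so 10.8 dB of GR.
B: 3 dB over, compressed to 2 dB over, so 1 dB of GR.
A applies 9.8 dB more gain reduction.

A, by 9.8 dB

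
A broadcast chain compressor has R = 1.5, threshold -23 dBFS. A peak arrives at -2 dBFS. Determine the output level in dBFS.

Overshoot: -2 − (-23) = 21 dB.
The 21 dB excess becomes 14 dB after 1.5:1 reduction.
That puts the output at -9 dBFS.

-9 dBFS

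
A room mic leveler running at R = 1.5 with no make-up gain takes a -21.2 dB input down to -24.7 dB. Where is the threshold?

-31.7 dB

Let T be the threshold. Output overshoot = (input overshoot)/R, so -24.7 − T = (-21.2 − T)/1.5.
1.5·(-24.7 − T) = -21.2 − T → 0.5·T = -37.05 − (-21.2) = -15.85.
T = -15.85/0.5 = -31.7 dB.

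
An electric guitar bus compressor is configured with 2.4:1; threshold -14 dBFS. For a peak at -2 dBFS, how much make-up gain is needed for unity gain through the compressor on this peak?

The peak compresses to -14 + 12/2.4 = -9 dBFS.
To reach -2 dBFS requires -2 − (-9) = 7 dB of make-up.

7 dB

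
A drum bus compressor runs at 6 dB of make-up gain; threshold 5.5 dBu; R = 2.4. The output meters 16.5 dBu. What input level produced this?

17.5 dBu

Stripping the +6 dB make-up gives 10.5 dBu at the gain stage.
The compressed level sits 10.5 − 5.5 = 5 dB over threshold.
Undo the ratio: input overshoot = 5 × 2.4 = 12 dB, giving input = 17.5 dBu.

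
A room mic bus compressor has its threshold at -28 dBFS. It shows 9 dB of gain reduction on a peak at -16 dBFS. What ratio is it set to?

Input overshoot = -16 − (-28) = 12 dB.
Output overshoot = 12 − 9 = 3 dB.
Ratio = input overshoot / output overshoot = 12 / 3 = 4.

4:1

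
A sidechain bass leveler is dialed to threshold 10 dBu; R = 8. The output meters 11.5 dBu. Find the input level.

22 dBu

Post-compression overshoot = 11.5 − 10 = 1.5 dB.
Before 8:1 compression the overshoot was 1.5 × 8 = 12 dB, so input = 10 + 12 = 22 dBu.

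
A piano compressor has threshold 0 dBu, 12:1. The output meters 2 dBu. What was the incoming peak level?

24 dBu

Post-compression overshoot = 2 − 0 = 2 dB.
Before 12:1 compression the overshoot was 2 × 12 = 24 dB, so input = 0 + 24 = 24 dBu.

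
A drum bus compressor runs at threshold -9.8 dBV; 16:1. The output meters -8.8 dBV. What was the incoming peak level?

The compressed level sits -8.8 − (-9.8) = 1 dB over threshold.
Undo the ratio: input overshoot = 1 × 16 = 16 dB, giving input = 6.2 dBV.

6.2 dBV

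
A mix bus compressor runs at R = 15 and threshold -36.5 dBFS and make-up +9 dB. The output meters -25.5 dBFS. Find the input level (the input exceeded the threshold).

Remove make-up: -25.5 − 9 = -34.5 dBFS.
The compressed level sits -34.5 − (-36.5) = 2 dB over threshold.
Input overshoot = R × output overshoot = 30 dB → input = -36.5 + 30 = -6.5 dBFS.

-6.5 dBFS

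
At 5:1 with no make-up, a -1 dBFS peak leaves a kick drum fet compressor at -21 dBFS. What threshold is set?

-26 dBFS

Let T be the threshold. Output overshoot = (input overshoot)/R, so -21 − T = (-1 − T)/5.
5·(-21 − T) = -1 − T → 4·T = -105 − (-1) = -104.
T = -104/4 = -26 dBFS.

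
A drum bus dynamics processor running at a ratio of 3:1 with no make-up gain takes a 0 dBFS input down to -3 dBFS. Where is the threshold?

-4.5 dBFS

Gain reduction = 0 − (-3) = 3 dB; output overshoot = GR / (R − 1) = 3 / 2 = 1.5 dB.
Threshold = output − output overshoot = -3 − 1.5 = -4.5 dBFS.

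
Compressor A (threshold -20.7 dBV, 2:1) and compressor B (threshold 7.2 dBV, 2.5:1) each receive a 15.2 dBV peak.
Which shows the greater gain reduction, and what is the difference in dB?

A, by 13.15 dB

A: overshoot 35.9 dB → output overshoot 17.95 dB → GR 17.95 dB.
B: overshoot 8 dB → output overshoot 3.2 dB → GR 4.8 dB.
A reduces 13.15 dB more.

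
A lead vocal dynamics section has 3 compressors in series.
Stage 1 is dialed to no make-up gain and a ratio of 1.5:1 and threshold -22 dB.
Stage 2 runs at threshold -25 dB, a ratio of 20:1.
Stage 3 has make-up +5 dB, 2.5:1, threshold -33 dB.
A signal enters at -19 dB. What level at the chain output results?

Stage 1: -19 dB is 3 dB over -22 dB; at 1.5:1 that becomes 2 dB over, giving -20 dB.
Stage 2: overshoot 5 dB → 5/20 = 0.25 dB → -24.75 dB.
Stage 3: overshoot 8.25 dB → 8.25/2.5 = 3.3 dB → -29.7 dB; +5 dB make-up → -24.7 dB.

-24.7 dB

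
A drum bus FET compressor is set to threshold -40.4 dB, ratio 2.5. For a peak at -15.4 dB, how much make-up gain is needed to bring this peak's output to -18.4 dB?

Without make-up, output = threshold + overshoot/2.5 = -40.4 + 10 = -30.4 dB.
Gap to target: 12 dB.

12 dB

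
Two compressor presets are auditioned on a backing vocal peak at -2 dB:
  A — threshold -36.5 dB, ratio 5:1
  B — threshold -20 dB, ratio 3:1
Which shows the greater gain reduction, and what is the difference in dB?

A, by 15.6 dB

A: overshoot 34.5 dB → output overshoot 6.9 dB → GR 27.6 dB.
B: overshoot 18 dB → output overshoot 6 dB → GR 12 dB.
A applies 15.6 dB more gain reduction.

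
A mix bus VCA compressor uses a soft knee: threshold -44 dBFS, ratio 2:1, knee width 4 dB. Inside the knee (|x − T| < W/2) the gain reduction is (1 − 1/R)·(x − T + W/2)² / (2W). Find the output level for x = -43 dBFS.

-43.5625 dBFS

x − T + W/2 = -43 − (-44) + 2 = 3.
GR = (1 − 1/2) × 3² / 8 = 0.5 × 9 / 8 = 0.5625 dB.
Output = -43 − 0.5625 = -43.5625 dBFS.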